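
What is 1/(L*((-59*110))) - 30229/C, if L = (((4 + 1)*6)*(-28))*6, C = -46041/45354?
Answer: 14948353338826547/501994231200 ≈ 29778.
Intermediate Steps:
C = -15347/15118 (C = -46041*1/45354 = -15347/15118 ≈ -1.0151)
L = -5040 (L = ((5*6)*(-28))*6 = (30*(-28))*6 = -840*6 = -5040)
1/(L*((-59*110))) - 30229/C = 1/((-5040)*((-59*110))) - 30229/(-15347/15118) = -1/5040/(-6490) - 30229*(-15118/15347) = -1/5040*(-1/6490) + 457002022/15347 = 1/32709600 + 457002022/15347 = 14948353338826547/501994231200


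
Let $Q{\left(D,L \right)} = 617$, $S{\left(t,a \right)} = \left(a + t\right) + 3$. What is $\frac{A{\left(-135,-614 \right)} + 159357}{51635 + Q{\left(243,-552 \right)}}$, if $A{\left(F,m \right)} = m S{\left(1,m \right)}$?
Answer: $\frac{533897}{52252} \approx 10.218$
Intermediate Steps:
$S{\left(t,a \right)} = 3 + a + t$
$A{\left(F,m \right)} = m \left(4 + m\right)$ ($A{\left(F,m \right)} = m \left(3 + m + 1\right) = m \left(4 + m\right)$)
$\frac{A{\left(-135,-614 \right)} + 159357}{51635 + Q{\left(243,-552 \right)}} = \frac{- 614 \left(4 - 614\right) + 159357}{51635 + 617} = \frac{\left(-614\right) \left(-610\right) + 159357}{52252} = \left(374540 + 159357\right) \frac{1}{52252} = 533897 \cdot \frac{1}{52252} = \frac{533897}{52252}$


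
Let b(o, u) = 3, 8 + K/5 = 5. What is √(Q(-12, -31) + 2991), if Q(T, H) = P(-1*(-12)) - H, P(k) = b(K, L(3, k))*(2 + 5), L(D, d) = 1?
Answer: √3043 ≈ 55.163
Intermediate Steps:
K = -15 (K = -40 + 5*5 = -40 + 25 = -15)
P(k) = 21 (P(k) = 3*(2 + 5) = 3*7 = 21)
Q(T, H) = 21 - H
√(Q(-12, -31) + 2991) = √((21 - 1*(-31)) + 2991) = √((21 + 31) + 2991) = √(52 + 2991) = √3043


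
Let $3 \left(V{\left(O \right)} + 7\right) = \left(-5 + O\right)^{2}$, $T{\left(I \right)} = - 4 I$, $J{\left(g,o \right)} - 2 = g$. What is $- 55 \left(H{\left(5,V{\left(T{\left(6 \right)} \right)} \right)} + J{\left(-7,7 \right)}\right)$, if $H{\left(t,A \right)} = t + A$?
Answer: $- \frac{45100}{3} \approx -15033.0$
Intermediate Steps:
$J{\left(g,o \right)} = 2 + g$
$V{\left(O \right)} = -7 + \frac{\left(-5 + O\right)^{2}}{3}$
$H{\left(t,A \right)} = A + t$
$- 55 \left(H{\left(5,V{\left(T{\left(6 \right)} \right)} \right)} + J{\left(-7,7 \right)}\right) = - 55 \left(\left(\left(-7 + \frac{\left(-5 - 24\right)^{2}}{3}\right) + 5\right) + \left(2 - 7\right)\right) = - 55 \left(\left(\left(-7 + \frac{\left(-5 - 24\right)^{2}}{3}\right) + 5\right) - 5\right) = - 55 \left(\left(\left(-7 + \frac{\left(-29\right)^{2}}{3}\right) + 5\right) - 5\right) = - 55 \left(\left(\left(-7 + \frac{1}{3} \cdot 841\right) + 5\right) - 5\right) = - 55 \left(\left(\left(-7 + \frac{841}{3}\right) + 5\right) - 5\right) = - 55 \left(\left(\frac{820}{3} + 5\right) - 5\right) = - 55 \left(\frac{835}{3} - 5\right) = \left(-55\right) \frac{820}{3} = - \frac{45100}{3}$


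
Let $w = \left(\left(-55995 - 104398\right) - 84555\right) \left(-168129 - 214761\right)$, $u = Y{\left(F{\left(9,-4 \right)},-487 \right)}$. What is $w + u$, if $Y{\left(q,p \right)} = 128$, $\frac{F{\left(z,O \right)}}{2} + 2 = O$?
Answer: $93788139848$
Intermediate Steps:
$F{\left(z,O \right)} = -4 + 2 O$
$u = 128$
$w = 93788139720$ ($w = \left(\left(-55995 - 104398\right) - 84555\right) \left(-382890\right) = \left(-160393 - 84555\right) \left(-382890\right) = \left(-244948\right) \left(-382890\right) = 93788139720$)
$w + u = 93788139720 + 128 = 93788139848$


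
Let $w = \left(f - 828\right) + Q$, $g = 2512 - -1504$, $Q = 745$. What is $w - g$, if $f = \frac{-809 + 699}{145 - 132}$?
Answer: $- \frac{53397}{13} \approx -4107.5$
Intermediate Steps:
$g = 4016$ ($g = 2512 + 1504 = 4016$)
$f = - \frac{110}{13} \approx -8.4615$
$w = - \frac{1189}{13}$ ($w = \left(- \frac{110}{13} - 828\right) + 745 = - \frac{10874}{13} + 745 = - \frac{1189}{13} \approx -91.462$)
$w - g = - \frac{1189}{13} - 4016 = - \frac{53397}{13}$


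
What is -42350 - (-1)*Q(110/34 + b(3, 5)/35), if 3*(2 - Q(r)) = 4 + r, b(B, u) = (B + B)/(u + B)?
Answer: -100793997/2380 ≈ -42350.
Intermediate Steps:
b(B, u) = 2*B/(B + u) (b(B, u) = (2*B)/(B + u) = 2*B/(B + u))
Q(r) = ⅔ - r/3 (Q(r) = 2 - (4 + r)/3 = 2 + (-4/3 - r/3) = ⅔ - r/3)
-42350 - (-1)*Q(110/34 + b(3, 5)/35) = -42350 - (-1)*(⅔ - (110/34 + (2*3/(3 + 5))/35)/3) = -42350 - (-1)*(⅔ - (110*(1/34) + (2*3/8)*(1/35))/3) = -42350 - (-1)*(⅔ - (55/17 + (2*3*(⅛))*(1/35))/3) = -42350 - (-1)*(⅔ - (55/17 + (¾)*(1/35))/3) = -42350 - (-1)*(⅔ - (55/17 + 3/140)/3) = -42350 - (-1)*(⅔ - ⅓*7751/2380) = -42350 - (-1)*(⅔ - 7751/7140) = -42350 - (-1)*(-997)/2380 = -42350 - 1*997/2380 = -42350 - 997/2380 = -100793997/2380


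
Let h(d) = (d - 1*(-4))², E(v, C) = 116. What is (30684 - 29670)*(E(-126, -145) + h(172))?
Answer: 31527288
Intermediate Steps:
h(d) = (4 + d)² (h(d) = (d + 4)² = (4 + d)²)
(30684 - 29670)*(E(-126, -145) + h(172)) = (30684 - 29670)*(116 + (4 + 172)²) = 1014*(116 + 176²) = 1014*(116 + 30976) = 1014*31092 = 31527288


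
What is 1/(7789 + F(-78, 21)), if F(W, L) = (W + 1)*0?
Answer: 1/7789 ≈ 0.00012839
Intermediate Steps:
F(W, L) = 0 (F(W, L) = (1 + W)*0 = 0)
1/(7789 + F(-78, 21)) = 1/(7789 + 0) = 1/7789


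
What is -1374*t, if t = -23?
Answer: 31602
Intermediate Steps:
-1374*t = -1374*(-23) = 31602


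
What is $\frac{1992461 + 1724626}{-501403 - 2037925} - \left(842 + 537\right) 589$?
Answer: $- \frac{187502239805}{230848} \approx -8.1223 \cdot 10^{5}$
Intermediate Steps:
$\frac{1992461 + 1724626}{-501403 - 2037925} - \left(842 + 537\right) 589 = \frac{3717087}{-2539328} - 1379 \cdot 589 = 3717087 \left(- \frac{1}{2539328}\right) - 812231 = - \frac{337917}{230848} - 812231 = - \frac{187502239805}{230848}$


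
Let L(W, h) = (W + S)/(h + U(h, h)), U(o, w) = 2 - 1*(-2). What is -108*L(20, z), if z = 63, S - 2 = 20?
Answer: -4536/67 ≈ -67.702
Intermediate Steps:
U(o, w) = 4 (U(o, w) = 2 + 2 = 4)
S = 22 (S = 2 + 20 = 22)
L(W, h) = (22 + W)/(4 + h) (L(W, h) = (W + 22)/(h + 4) = (22 + W)/(4 + h))
-108*L(20, z) = -108*(22 + 20)/(4 + 63) = -108*42/67 = -4536/67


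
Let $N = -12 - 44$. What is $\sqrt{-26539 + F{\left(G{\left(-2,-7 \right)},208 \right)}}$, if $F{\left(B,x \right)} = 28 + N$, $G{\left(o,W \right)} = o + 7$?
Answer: $i \sqrt{26567} \approx 162.99 i$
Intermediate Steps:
$G{\left(o,W \right)} = 7 + o$
$N = -56$
$F{\left(B,x \right)} = -28$ ($F{\left(B,x \right)} = 28 - 56 = -28$)
$\sqrt{-26539 + F{\left(G{\left(-2,-7 \right)},208 \right)}} = \sqrt{-26539 - 28} = \sqrt{-26567} = i \sqrt{26567}$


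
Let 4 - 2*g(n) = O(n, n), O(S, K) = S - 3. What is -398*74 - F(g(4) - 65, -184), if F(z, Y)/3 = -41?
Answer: -29329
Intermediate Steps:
O(S, K) = -3 + S
g(n) = 7/2 - n/2 (g(n) = 2 - (-3 + n)/2 = 2 + (3/2 - n/2) = 7/2 - n/2)
F(z, Y) = -123 (F(z, Y) = 3*(-41) = -123)
-398*74 - F(g(4) - 65, -184) = -398*74 - 1*(-123) = -29452 + 123 = -29329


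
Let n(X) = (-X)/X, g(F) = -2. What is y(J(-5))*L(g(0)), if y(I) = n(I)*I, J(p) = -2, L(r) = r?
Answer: -4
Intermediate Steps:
n(X) = -1
y(I) = -I
y(J(-5))*L(g(0)) = -1*(-2)*(-2) = 2*(-2) = -4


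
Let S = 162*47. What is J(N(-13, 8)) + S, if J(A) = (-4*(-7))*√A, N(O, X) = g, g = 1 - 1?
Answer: 7614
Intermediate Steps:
g = 0
S = 7614
N(O, X) = 0
J(A) = 28*√A
J(N(-13, 8)) + S = 28*√0 + 7614 = 28*0 + 7614 = 0 + 7614 = 7614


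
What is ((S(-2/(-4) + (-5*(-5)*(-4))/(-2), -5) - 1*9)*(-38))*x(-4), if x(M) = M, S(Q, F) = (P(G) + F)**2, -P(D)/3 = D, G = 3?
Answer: 28424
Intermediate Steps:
P(D) = -3*D
S(Q, F) = (-9 + F)**2 (S(Q, F) = (-3*3 + F)**2 = (-9 + F)**2)
((S(-2/(-4) + (-5*(-5)*(-4))/(-2), -5) - 1*9)*(-38))*x(-4) = (((-9 - 5)**2 - 1*9)*(-38))*(-4) = (((-14)**2 - 9)*(-38))*(-4) = ((196 - 9)*(-38))*(-4) = (187*(-38))*(-4) = -7106*(-4) = 28424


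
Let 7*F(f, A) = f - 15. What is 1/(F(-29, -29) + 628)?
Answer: 7/4352 ≈ 0.0016085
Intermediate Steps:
F(f, A) = -15/7 + f/7 (F(f, A) = (f - 15)/7 = (-15 + f)/7 = -15/7 + f/7)
1/(F(-29, -29) + 628) = 1/((-15/7 + (⅐)*(-29)) + 628) = 1/((-15/7 - 29/7) + 628) = 1/(-44/7 + 628) = 1/(4352/7) = 7/4352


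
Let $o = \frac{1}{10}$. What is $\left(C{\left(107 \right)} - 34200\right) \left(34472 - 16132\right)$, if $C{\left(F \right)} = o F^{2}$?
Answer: $-606230534$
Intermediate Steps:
$o = \frac{1}{10} \approx 0.1$
$C{\left(F \right)} = \frac{F^{2}}{10}$
$\left(C{\left(107 \right)} - 34200\right) \left(34472 - 16132\right) = \left(\frac{107^{2}}{10} - 34200\right) \left(34472 - 16132\right) = \left(\frac{1}{10} \cdot 11449 - 34200\right) 18340 = \left(\frac{11449}{10} - 34200\right) 18340 = \left(- \frac{330551}{10}\right) 18340 = -606230534$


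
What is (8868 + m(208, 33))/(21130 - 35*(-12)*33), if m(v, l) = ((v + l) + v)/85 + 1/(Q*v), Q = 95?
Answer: 119228521/470153632 ≈ 0.25359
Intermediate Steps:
m(v, l) = l/85 + 1/(95*v) + 2*v/85 (m(v, l) = ((v + l) + v)/85 + 1/(95*v) = ((l + v) + v)*(1/85) + 1/(95*v) = (l + 2*v)*(1/85) + 1/(95*v) = (l/85 + 2*v/85) + 1/(95*v) = l/85 + 1/(95*v) + 2*v/85)
(8868 + m(208, 33))/(21130 - 35*(-12)*33) = (8868 + (1/1615)*(17 + 19*208*(33 + 2*208))/208)/(21130 - 35*(-12)*33) = (8868 + (1/1615)*(1/208)*(17 + 19*208*(33 + 416)))/(21130 + 420*33) = (8868 + (1/1615)*(1/208)*(17 + 19*208*449))/(21130 + 13860) = (8868 + (1/1615)*(1/208)*(17 + 1774448))/34990 = (8868 + (1/1615)*(1/208)*1774465)*(1/34990) = (8868 + 354893/67184)*(1/34990) = (596142605/67184)*(1/34990) = 119228521/470153632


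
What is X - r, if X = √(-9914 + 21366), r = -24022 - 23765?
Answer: 47787 + 2*√2863 ≈ 47894.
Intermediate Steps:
r = -47787
X = 2*√2863 (X = √11452 = 2*√2863 ≈ 107.01)
X - r = 2*√2863 - 1*(-47787) = 2*√2863 + 47787 = 47787 + 2*√2863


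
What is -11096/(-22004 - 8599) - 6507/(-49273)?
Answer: 745866929/1507901619 ≈ 0.49464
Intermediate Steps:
-11096/(-22004 - 8599) - 6507/(-49273) = -11096/(-30603) - 6507*(-1/49273) = -11096*(-1/30603) + 6507/49273 = 11096/30603 + 6507/49273 = 745866929/1507901619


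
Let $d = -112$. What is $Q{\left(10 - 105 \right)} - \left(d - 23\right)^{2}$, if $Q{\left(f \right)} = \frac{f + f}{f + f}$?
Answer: $-18224$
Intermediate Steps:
$Q{\left(f \right)} = 1$ ($Q{\left(f \right)} = \frac{2 f}{2 f} = 2 f \frac{1}{2 f} = 1$)
$Q{\left(10 - 105 \right)} - \left(d - 23\right)^{2} = 1 - \left(-112 - 23\right)^{2} = 1 - \left(-135\right)^{2} = 1 - 18225 = -18224$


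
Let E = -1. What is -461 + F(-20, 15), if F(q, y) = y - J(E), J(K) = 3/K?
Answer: -443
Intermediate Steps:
F(q, y) = 3 + y (F(q, y) = y - 3/(-1) = y - 3*(-1) = y - 1*(-3) = y + 3 = 3 + y)
-461 + F(-20, 15) = -461 + (3 + 15) = -461 + 18 = -443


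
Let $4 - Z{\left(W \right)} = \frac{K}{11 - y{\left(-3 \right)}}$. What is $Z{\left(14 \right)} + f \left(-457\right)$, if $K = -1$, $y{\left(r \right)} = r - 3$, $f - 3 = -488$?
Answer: $\frac{3768034}{17} \approx 2.2165 \cdot 10^{5}$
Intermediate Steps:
$f = -485$ ($f = 3 - 488 = -485$)
$y{\left(r \right)} = -3 + r$
$Z{\left(W \right)} = \frac{69}{17}$ ($Z{\left(W \right)} = 4 - - \frac{1}{11 - \left(-3 - 3\right)} = 4 - - \frac{1}{11 - -6} = 4 - - \frac{1}{11 + 6} = 4 - - \frac{1}{17} = 4 + \frac{1}{17} = \frac{69}{17}$)
$Z{\left(14 \right)} + f \left(-457\right) = \frac{69}{17} - -221645 = \frac{69}{17} + 221645 = \frac{3768034}{17}$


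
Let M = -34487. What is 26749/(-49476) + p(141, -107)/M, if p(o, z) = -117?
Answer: -916704071/1706278812 ≈ -0.53725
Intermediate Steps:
26749/(-49476) + p(141, -107)/M = 26749/(-49476) - 117/(-34487) = 26749*(-1/49476) - 117*(-1/34487) = -26749/49476 + 117/34487 = -916704071/1706278812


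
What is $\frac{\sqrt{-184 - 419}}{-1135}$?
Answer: $- \frac{3 i \sqrt{67}}{1135} \approx - 0.021635 i$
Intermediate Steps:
$\frac{\sqrt{-184 - 419}}{-1135} = \sqrt{-603} \left(- \frac{1}{1135}\right) = 3 i \sqrt{67} \left(- \frac{1}{1135}\right) = - \frac{3 i \sqrt{67}}{1135}$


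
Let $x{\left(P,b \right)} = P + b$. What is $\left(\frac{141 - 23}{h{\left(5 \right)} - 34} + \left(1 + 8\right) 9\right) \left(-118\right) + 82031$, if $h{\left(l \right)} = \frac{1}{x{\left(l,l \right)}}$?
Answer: $\frac{24707587}{339} \approx 72884.0$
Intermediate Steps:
$h{\left(l \right)} = \frac{1}{2 l}$ ($h{\left(l \right)} = \frac{1}{l + l} = \frac{1}{2 l}$)
$\left(\frac{141 - 23}{h{\left(5 \right)} - 34} + \left(1 + 8\right) 9\right) \left(-118\right) + 82031 = \left(\frac{141 - 23}{\frac{1}{2 \cdot 5} - 34} + \left(1 + 8\right) 9\right) \left(-118\right) + 82031 = \left(\frac{118}{\frac{1}{2} \cdot \frac{1}{5} - 34} + 9 \cdot 9\right) \left(-118\right) + 82031 = \left(\frac{118}{\frac{1}{10} - 34} + 81\right) \left(-118\right) + 82031 = \left(\frac{118}{- \frac{339}{10}} + 81\right) \left(-118\right) + 82031 = \left(118 \left(- \frac{10}{339}\right) + 81\right) \left(-118\right) + 82031 = \left(- \frac{1180}{339} + 81\right) \left(-118\right) + 82031 = \frac{26279}{339} \left(-118\right) + 82031 = - \frac{3100922}{339} + 82031 = \frac{24707587}{339}$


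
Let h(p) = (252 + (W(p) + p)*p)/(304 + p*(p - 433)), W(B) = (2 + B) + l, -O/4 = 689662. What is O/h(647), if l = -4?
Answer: -23924719611/52261 ≈ -4.5779e+5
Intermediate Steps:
O = -2758648 (O = -4*689662 = -2758648)
W(B) = -2 + B (W(B) = (2 + B) - 4 = -2 + B)
h(p) = (252 + p*(-2 + 2*p))/(304 + p*(-433 + p)) (h(p) = (252 + ((-2 + p) + p)*p)/(304 + p*(p - 433)) = (252 + (-2 + 2*p)*p)/(304 + p*(-433 + p)) = (252 + p*(-2 + 2*p))/(304 + p*(-433 + p)))
O/h(647) = -2758648*(304 + 647² - 433*647)/(252 + 647² + 647*(-2 + 647)) = -2758648*(304 + 418609 - 280151)/(252 + 418609 + 647*645) = -2758648*138762/(252 + 418609 + 417315) = -2758648/((1/138762)*836176) = -2758648/418088/69381 = -2758648*69381/418088 = -23924719611/52261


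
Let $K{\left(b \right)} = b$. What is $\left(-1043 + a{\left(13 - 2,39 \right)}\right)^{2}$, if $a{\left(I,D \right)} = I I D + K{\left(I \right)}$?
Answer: $13593969$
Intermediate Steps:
$a{\left(I,D \right)} = I + D I^{2}$ ($a{\left(I,D \right)} = I I D + I = I^{2} D + I = D I^{2} + I = I + D I^{2}$)
$\left(-1043 + a{\left(13 - 2,39 \right)}\right)^{2} = \left(-1043 + \left(13 - 2\right) \left(1 + 39 \left(13 - 2\right)\right)\right)^{2} = \left(-1043 + 11 \left(1 + 39 \cdot 11\right)\right)^{2} = \left(-1043 + 11 \left(1 + 429\right)\right)^{2} = \left(-1043 + 11 \cdot 430\right)^{2} = \left(-1043 + 4730\right)^{2} = 3687^{2} = 13593969$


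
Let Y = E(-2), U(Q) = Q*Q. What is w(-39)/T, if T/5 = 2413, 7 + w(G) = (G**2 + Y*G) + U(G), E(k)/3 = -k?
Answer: 2801/12065 ≈ 0.23216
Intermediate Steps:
U(Q) = Q**2
E(k) = -3*k (E(k) = 3*(-k) = -3*k)
Y = 6 (Y = -3*(-2) = 6)
w(G) = -7 + 2*G**2 + 6*G (w(G) = -7 + ((G**2 + 6*G) + G**2) = -7 + (2*G**2 + 6*G) = -7 + 2*G**2 + 6*G)
T = 12065 (T = 5*2413 = 12065)
w(-39)/T = (-7 + 2*(-39)**2 + 6*(-39))/12065 = (-7 + 2*1521 - 234)*(1/12065) = (-7 + 3042 - 234)*(1/12065) = 2801*(1/12065) = 2801/12065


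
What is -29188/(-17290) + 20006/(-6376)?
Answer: -39950263/27560260 ≈ -1.4496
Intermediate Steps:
-29188/(-17290) + 20006/(-6376) = -29188*(-1/17290) + 20006*(-1/6376) = 14594/8645 - 10003/3188 = -39950263/27560260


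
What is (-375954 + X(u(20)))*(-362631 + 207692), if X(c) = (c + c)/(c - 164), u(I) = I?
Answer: 1048499637203/18 ≈ 5.8250e+10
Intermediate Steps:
X(c) = 2*c/(-164 + c) (X(c) = (2*c)/(-164 + c) = 2*c/(-164 + c))
(-375954 + X(u(20)))*(-362631 + 207692) = (-375954 + 2*20/(-164 + 20))*(-362631 + 207692) = (-375954 + 2*20/(-144))*(-154939) = (-375954 + 2*20*(-1/144))*(-154939) = (-375954 - 5/18)*(-154939) = -6767177/18*(-154939) = 1048499637203/18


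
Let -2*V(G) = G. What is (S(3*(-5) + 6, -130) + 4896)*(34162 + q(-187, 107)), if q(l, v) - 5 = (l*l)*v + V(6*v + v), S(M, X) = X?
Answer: 17993916233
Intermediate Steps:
V(G) = -G/2
q(l, v) = 5 - 7*v/2 + v*l² (q(l, v) = 5 + ((l*l)*v - (6*v + v)/2) = 5 + (l²*v - 7*v/2) = 5 + (v*l² - 7*v/2) = 5 + (-7*v/2 + v*l²) = 5 - 7*v/2 + v*l²)
(S(3*(-5) + 6, -130) + 4896)*(34162 + q(-187, 107)) = (-130 + 4896)*(34162 + (5 - 7/2*107 + 107*(-187)²)) = 4766*(34162 + (5 - 749/2 + 107*34969)) = 4766*(34162 + (5 - 749/2 + 3741683)) = 4766*(34162 + 7482627/2) = 4766*(7550951/2) = 17993916233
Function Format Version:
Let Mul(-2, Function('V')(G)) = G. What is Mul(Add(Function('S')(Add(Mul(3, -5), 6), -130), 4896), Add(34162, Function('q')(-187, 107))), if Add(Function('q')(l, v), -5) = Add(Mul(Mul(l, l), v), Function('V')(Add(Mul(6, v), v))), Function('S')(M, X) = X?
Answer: 17993916233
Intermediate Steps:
Function('V')(G) = Mul(Rational(-1, 2), G)
Function('q')(l, v) = Add(5, Mul(Rational(-7, 2), v), Mul(v, Pow(l, 2))) (Function('q')(l, v) = Add(5, Add(Mul(Mul(l, l), v), Mul(Rational(-1, 2), Add(Mul(6, v), v)))) = Add(5, Add(Mul(Pow(l, 2), v), Mul(Rational(-1, 2), Mul(7, v)))) = Add(5, Add(Mul(v, Pow(l, 2)), Mul(Rational(-7, 2), v))) = Add(5, Add(Mul(Rational(-7, 2), v), Mul(v, Pow(l, 2)))) = Add(5, Mul(Rational(-7, 2), v), Mul(v, Pow(l, 2))))
Mul(Add(Function('S')(Add(Mul(3, -5), 6), -130), 4896), Add(34162, Function('q')(-187, 107))) = Mul(Add(-130, 4896), Add(34162, Add(5, Mul(Rational(-7, 2), 107), Mul(107, Pow(-187, 2))))) = Mul(4766, Add(34162, Add(5, Rational(-749, 2), Mul(107, 34969)))) = Mul(4766, Add(34162, Add(5, Rational(-749, 2), 3741683))) = Mul(4766, Add(34162, Rational(7482627, 2))) = Mul(4766, Rational(7550951, 2)) = 17993916233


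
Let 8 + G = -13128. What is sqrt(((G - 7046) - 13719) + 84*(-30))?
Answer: 11*I*sqrt(301) ≈ 190.84*I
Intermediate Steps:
G = -13136 (G = -8 - 13128 = -13136)
sqrt(((G - 7046) - 13719) + 84*(-30)) = sqrt(((-13136 - 7046) - 13719) + 84*(-30)) = sqrt((-20182 - 13719) - 2520) = sqrt(-33901 - 2520) = sqrt(-36421) = 11*I*sqrt(301)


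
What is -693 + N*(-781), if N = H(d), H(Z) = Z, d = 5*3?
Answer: -12408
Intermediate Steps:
d = 15
N = 15
-693 + N*(-781) = -693 + 15*(-781) = -693 - 11715 = -12408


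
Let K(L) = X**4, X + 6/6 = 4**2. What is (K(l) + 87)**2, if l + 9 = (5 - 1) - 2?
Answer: 2571706944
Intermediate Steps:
X = 15 (X = -1 + 4**2 = -1 + 16 = 15)
l = -7 (l = -9 + ((5 - 1) - 2) = -9 + (4 - 2) = -9 + 2 = -7)
K(L) = 50625 (K(L) = 15**4 = 50625)
(K(l) + 87)**2 = (50625 + 87)**2 = 50712**2 = 2571706944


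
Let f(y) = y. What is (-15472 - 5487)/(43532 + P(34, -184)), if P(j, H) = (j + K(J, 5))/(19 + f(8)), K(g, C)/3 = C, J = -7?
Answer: -565893/1175413 ≈ -0.48144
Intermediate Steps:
K(g, C) = 3*C
P(j, H) = 5/9 + j/27 (P(j, H) = (j + 3*5)/(19 + 8) = (j + 15)/27 = (15 + j)*(1/27) = 5/9 + j/27)
(-15472 - 5487)/(43532 + P(34, -184)) = (-15472 - 5487)/(43532 + (5/9 + (1/27)*34)) = -20959/(43532 + (5/9 + 34/27)) = -20959/(43532 + 49/27) = -20959/1175413/27 = -20959*27/1175413 = -565893/1175413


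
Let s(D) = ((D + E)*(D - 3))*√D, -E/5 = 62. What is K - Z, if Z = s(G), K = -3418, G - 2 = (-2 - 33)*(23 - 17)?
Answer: -3418 - 437192*I*√13 ≈ -3418.0 - 1.5763e+6*I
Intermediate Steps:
E = -310 (E = -5*62 = -310)
G = -208 (G = 2 + (-2 - 33)*(23 - 17) = 2 - 35*6 = 2 - 210 = -208)
s(D) = √D*(-310 + D)*(-3 + D) (s(D) = ((D - 310)*(D - 3))*√D = ((-310 + D)*(-3 + D))*√D = √D*(-310 + D)*(-3 + D))
Z = 437192*I*√13 (Z = √(-208)*(930 + (-208)² - 313*(-208)) = (4*I*√13)*(930 + 43264 + 65104) = (4*I*√13)*109298 = 437192*I*√13 ≈ 1.5763e+6*I)
K - Z = -3418 - 437192*I*√13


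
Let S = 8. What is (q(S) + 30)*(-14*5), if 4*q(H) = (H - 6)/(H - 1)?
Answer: -2105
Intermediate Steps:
q(H) = (-6 + H)/(4*(-1 + H)) (q(H) = ((H - 6)/(H - 1))/4 = ((-6 + H)/(-1 + H))/4 = (-6 + H)/(4*(-1 + H)))
(q(S) + 30)*(-14*5) = ((-6 + 8)/(4*(-1 + 8)) + 30)*(-14*5) = ((1/4)*2/7 + 30)*(-70) = ((1/4)*(1/7)*2 + 30)*(-70) = (1/14 + 30)*(-70) = (421/14)*(-70) = -2105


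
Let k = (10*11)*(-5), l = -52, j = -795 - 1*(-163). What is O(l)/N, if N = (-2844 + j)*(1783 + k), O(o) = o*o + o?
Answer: -221/357159 ≈ -0.00061877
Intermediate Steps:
j = -632 (j = -795 + 163 = -632)
k = -550 (k = 110*(-5) = -550)
O(o) = o + o² (O(o) = o² + o = o + o²)
N = -4285908 (N = (-2844 - 632)*(1783 - 550) = -3476*1233 = -4285908)
O(l)/N = -52*(1 - 52)/(-4285908) = -52*(-51)*(-1/4285908) = 2652*(-1/4285908) = -221/357159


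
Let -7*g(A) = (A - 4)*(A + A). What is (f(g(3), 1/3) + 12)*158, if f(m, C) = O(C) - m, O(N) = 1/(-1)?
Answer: 11218/7 ≈ 1602.6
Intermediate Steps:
O(N) = -1 (O(N) = 1*(-1) = -1)
g(A) = -2*A*(-4 + A)/7 (g(A) = -(A - 4)*(A + A)/7 = -(-4 + A)*2*A/7 = -2*A*(-4 + A)/7)
f(m, C) = -1 - m
(f(g(3), 1/3) + 12)*158 = ((-1 - 2*3*(4 - 1*3)/7) + 12)*158 = ((-1 - 2*3*(4 - 3)/7) + 12)*158 = ((-1 - 2*3/7) + 12)*158 = ((-1 - 1*6/7) + 12)*158 = ((-1 - 6/7) + 12)*158 = (-13/7 + 12)*158 = (71/7)*158 = 11218/7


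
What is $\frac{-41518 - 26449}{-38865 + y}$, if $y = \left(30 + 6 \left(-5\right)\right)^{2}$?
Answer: $\frac{67967}{38865} \approx 1.7488$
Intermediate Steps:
$y = 0$ ($y = \left(30 - 30\right)^{2} = 0^{2} = 0$)
$\frac{-41518 - 26449}{-38865 + y} = \frac{-41518 - 26449}{-38865 + 0} = - \frac{67967}{-38865} = \left(-67967\right) \left(- \frac{1}{38865}\right) = \frac{67967}{38865}$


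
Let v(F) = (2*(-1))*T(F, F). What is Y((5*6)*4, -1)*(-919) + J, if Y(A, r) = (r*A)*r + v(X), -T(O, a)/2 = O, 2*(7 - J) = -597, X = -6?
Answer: -175837/2 ≈ -87919.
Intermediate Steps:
J = 611/2 (J = 7 - ½*(-597) = 7 + 597/2 = 611/2 ≈ 305.50)
T(O, a) = -2*O
v(F) = 4*F (v(F) = (2*(-1))*(-2*F) = -(-4)*F = 4*F)
Y(A, r) = -24 + A*r² (Y(A, r) = (r*A)*r + 4*(-6) = (A*r)*r - 24 = A*r² - 24 = -24 + A*r²)
Y((5*6)*4, -1)*(-919) + J = (-24 + ((5*6)*4)*(-1)²)*(-919) + 611/2 = (-24 + (30*4)*1)*(-919) + 611/2 = (-24 + 120*1)*(-919) + 611/2 = (-24 + 120)*(-919) + 611/2 = 96*(-919) + 611/2 = -88224 + 611/2 = -175837/2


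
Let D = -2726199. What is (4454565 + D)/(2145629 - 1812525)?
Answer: 864183/166552 ≈ 5.1887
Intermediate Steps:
(4454565 + D)/(2145629 - 1812525) = (4454565 - 2726199)/(2145629 - 1812525) = 1728366/333104 = 1728366*(1/333104) = 864183/166552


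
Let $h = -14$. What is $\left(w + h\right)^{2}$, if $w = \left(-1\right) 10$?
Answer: $576$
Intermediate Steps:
$w = -10$
$\left(w + h\right)^{2} = \left(-10 - 14\right)^{2} = \left(-24\right)^{2} = 576$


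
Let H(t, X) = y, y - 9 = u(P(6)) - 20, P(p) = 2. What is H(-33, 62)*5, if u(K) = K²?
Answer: -35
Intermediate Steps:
y = -7 (y = 9 + (2² - 20) = 9 + (4 - 20) = 9 - 16 = -7)
H(t, X) = -7
H(-33, 62)*5 = -7*5 = -35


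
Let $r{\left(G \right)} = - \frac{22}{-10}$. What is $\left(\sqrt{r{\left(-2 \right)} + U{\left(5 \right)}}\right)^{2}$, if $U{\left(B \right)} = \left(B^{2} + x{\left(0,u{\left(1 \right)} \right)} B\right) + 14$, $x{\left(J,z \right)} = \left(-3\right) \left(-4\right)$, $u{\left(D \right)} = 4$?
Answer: $\frac{506}{5} \approx 101.2$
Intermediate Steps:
$x{\left(J,z \right)} = 12$
$U{\left(B \right)} = 14 + B^{2} + 12 B$ ($U{\left(B \right)} = \left(B^{2} + 12 B\right) + 14 = 14 + B^{2} + 12 B$)
$r{\left(G \right)} = \frac{11}{5}$ ($r{\left(G \right)} = \left(-22\right) \left(- \frac{1}{10}\right) = \frac{11}{5}$)
$\left(\sqrt{r{\left(-2 \right)} + U{\left(5 \right)}}\right)^{2} = \left(\sqrt{\frac{11}{5} + \left(14 + 5^{2} + 12 \cdot 5\right)}\right)^{2} = \left(\sqrt{\frac{11}{5} + \left(14 + 25 + 60\right)}\right)^{2} = \left(\sqrt{\frac{11}{5} + 99}\right)^{2} = \left(\sqrt{\frac{506}{5}}\right)^{2} = \left(\frac{\sqrt{2530}}{5}\right)^{2} = \frac{506}{5}$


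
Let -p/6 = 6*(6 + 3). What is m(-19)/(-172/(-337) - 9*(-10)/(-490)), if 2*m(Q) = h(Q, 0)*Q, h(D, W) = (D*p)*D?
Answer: 18348552054/5395 ≈ 3.4010e+6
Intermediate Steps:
p = -324 (p = -36*(6 + 3) = -36*9 = -6*54 = -324)
h(D, W) = -324*D² (h(D, W) = (D*(-324))*D = (-324*D)*D = -324*D²)
m(Q) = -162*Q³ (m(Q) = ((-324*Q²)*Q)/2 = (-324*Q³)/2 = -162*Q³)
m(-19)/(-172/(-337) - 9*(-10)/(-490)) = (-162*(-19)³)/(-172/(-337) - 9*(-10)/(-490)) = (-162*(-6859))/(-172*(-1/337) + 90*(-1/490)) = 1111158/(172/337 - 9/49) = 1111158/(5395/16513) = 1111158*(16513/5395) = 18348552054/5395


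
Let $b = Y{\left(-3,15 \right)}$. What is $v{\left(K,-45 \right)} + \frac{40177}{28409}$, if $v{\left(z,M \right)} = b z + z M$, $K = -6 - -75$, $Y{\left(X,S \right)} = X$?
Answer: $- \frac{94050431}{28409} \approx -3310.6$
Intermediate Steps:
$b = -3$
$K = 69$ ($K = -6 + 75 = 69$)
$v{\left(z,M \right)} = - 3 z + M z$ ($v{\left(z,M \right)} = - 3 z + z M = - 3 z + M z$)
$v{\left(K,-45 \right)} + \frac{40177}{28409} = 69 \left(-3 - 45\right) + \frac{40177}{28409} = 69 \left(-48\right) + 40177 \cdot \frac{1}{28409} = -3312 + \frac{40177}{28409} = - \frac{94050431}{28409}$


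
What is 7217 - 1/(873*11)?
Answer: 69304850/9603 ≈ 7217.0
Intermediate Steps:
7217 - 1/(873*11) = 7217 - 1/9603 = 69304850/9603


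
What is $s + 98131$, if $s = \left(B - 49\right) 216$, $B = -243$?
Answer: $35059$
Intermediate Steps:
$s = -63072$ ($s = \left(-243 - 49\right) 216 = \left(-292\right) 216 = -63072$)
$s + 98131 = -63072 + 98131 = 35059$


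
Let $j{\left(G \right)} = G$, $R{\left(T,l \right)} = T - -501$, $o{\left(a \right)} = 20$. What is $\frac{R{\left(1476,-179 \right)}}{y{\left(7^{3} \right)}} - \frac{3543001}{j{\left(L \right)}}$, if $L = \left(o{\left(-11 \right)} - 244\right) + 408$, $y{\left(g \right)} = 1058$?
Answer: $- \frac{81481115}{4232} \approx -19254.0$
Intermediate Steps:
$R{\left(T,l \right)} = 501 + T$ ($R{\left(T,l \right)} = T + 501 = 501 + T$)
$L = 184$ ($L = \left(20 - 244\right) + 408 = -224 + 408 = 184$)
$\frac{R{\left(1476,-179 \right)}}{y{\left(7^{3} \right)}} - \frac{3543001}{j{\left(L \right)}} = \frac{501 + 1476}{1058} - \frac{3543001}{184} = 1977 \cdot \frac{1}{1058} - \frac{3543001}{184} = \frac{1977}{1058} - \frac{3543001}{184} = - \frac{81481115}{4232}$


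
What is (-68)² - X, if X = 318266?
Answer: -313642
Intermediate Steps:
(-68)² - X = (-68)² - 1*318266 = 4624 - 318266 = -313642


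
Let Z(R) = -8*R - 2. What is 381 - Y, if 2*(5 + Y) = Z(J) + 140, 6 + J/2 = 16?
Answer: 397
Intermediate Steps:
J = 20 (J = -12 + 2*16 = -12 + 32 = 20)
Z(R) = -2 - 8*R
Y = -16 (Y = -5 + ((-2 - 8*20) + 140)/2 = -5 + ((-2 - 160) + 140)/2 = -5 + (-162 + 140)/2 = -5 + (½)*(-22) = -5 - 11 = -16)
381 - Y = 381 - 1*(-16) = 381 + 16 = 397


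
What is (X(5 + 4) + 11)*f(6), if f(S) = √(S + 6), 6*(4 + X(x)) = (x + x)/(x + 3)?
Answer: 29*√3/2 ≈ 25.115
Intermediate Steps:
X(x) = -4 + x/(3*(3 + x)) (X(x) = -4 + ((x + x)/(x + 3))/6 = -4 + ((2*x)/(3 + x))/6 = -4 + (2*x/(3 + x))/6 = -4 + x/(3*(3 + x)))
f(S) = √(6 + S)
(X(5 + 4) + 11)*f(6) = ((-36 - 11*(5 + 4))/(3*(3 + (5 + 4))) + 11)*√(6 + 6) = ((-36 - 11*9)/(3*(3 + 9)) + 11)*√12 = ((⅓)*(-36 - 99)/12 + 11)*(2*√3) = ((⅓)*(1/12)*(-135) + 11)*(2*√3) = (-15/4 + 11)*(2*√3) = 29*(2*√3)/4 = 29*√3/2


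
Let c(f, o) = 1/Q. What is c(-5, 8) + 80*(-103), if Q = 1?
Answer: -8239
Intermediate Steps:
c(f, o) = 1 (c(f, o) = 1/1 = 1)
c(-5, 8) + 80*(-103) = 1 + 80*(-103) = 1 - 8240 = -8239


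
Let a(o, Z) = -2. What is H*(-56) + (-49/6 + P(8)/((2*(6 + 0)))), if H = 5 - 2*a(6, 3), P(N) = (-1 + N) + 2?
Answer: -6137/12 ≈ -511.42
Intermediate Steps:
P(N) = 1 + N
H = 9 (H = 5 - 2*(-2) = 5 + 4 = 9)
H*(-56) + (-49/6 + P(8)/((2*(6 + 0)))) = 9*(-56) + (-49/6 + (1 + 8)/((2*(6 + 0)))) = -504 + (-49*⅙ + 9/((2*6))) = -504 + (-49/6 + 9/12) = -504 + (-49/6 + 9*(1/12)) = -504 + (-49/6 + ¾) = -504 - 89/12 = -6137/12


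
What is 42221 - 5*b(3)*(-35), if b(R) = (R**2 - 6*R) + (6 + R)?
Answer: 42221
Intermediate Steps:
b(R) = 6 + R**2 - 5*R
42221 - 5*b(3)*(-35) = 42221 - 5*(6 + 3**2 - 5*3)*(-35) = 42221 - 5*(6 + 9 - 15)*(-35) = 42221 - 5*0*(-35) = 42221 + 0*(-35) = 42221 + 0 = 42221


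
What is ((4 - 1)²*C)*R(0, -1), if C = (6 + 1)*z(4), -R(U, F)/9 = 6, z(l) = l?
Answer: -13608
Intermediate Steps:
R(U, F) = -54 (R(U, F) = -9*6 = -54)
C = 28 (C = (6 + 1)*4 = 7*4 = 28)
((4 - 1)²*C)*R(0, -1) = ((4 - 1)²*28)*(-54) = (3²*28)*(-54) = (9*28)*(-54) = 252*(-54) = -13608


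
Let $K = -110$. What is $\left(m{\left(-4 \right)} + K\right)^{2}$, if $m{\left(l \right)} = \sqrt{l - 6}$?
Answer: $\left(110 - i \sqrt{10}\right)^{2} \approx 12090.0 - 695.7 i$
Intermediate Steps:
$m{\left(l \right)} = \sqrt{-6 + l}$
$\left(m{\left(-4 \right)} + K\right)^{2} = \left(\sqrt{-6 - 4} - 110\right)^{2} = \left(\sqrt{-10} - 110\right)^{2} = \left(i \sqrt{10} - 110\right)^{2} = \left(-110 + i \sqrt{10}\right)^{2}$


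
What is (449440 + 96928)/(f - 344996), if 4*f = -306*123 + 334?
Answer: -273184/177161 ≈ -1.5420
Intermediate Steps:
f = -9326 (f = (-306*123 + 334)/4 = (-37638 + 334)/4 = (¼)*(-37304) = -9326)
(449440 + 96928)/(f - 344996) = (449440 + 96928)/(-9326 - 344996) = 546368/(-354322) = 546368*(-1/354322) = -273184/177161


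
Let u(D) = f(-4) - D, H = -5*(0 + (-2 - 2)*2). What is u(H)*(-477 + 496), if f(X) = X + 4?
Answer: -760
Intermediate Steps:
f(X) = 4 + X
H = 40 (H = -5*(0 - 4*2) = -5*(0 - 8) = -5*(-8) = 40)
u(D) = -D (u(D) = (4 - 4) - D = 0 - D = -D)
u(H)*(-477 + 496) = (-1*40)*(-477 + 496) = -40*19 = -760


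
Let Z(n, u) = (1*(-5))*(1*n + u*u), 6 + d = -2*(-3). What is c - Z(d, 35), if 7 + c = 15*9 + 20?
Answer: 6273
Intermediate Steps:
d = 0 (d = -6 - 2*(-3) = -6 + 6 = 0)
Z(n, u) = -5*n - 5*u² (Z(n, u) = -5*(n + u²) = -5*n - 5*u²)
c = 148 (c = -7 + (15*9 + 20) = -7 + (135 + 20) = -7 + 155 = 148)
c - Z(d, 35) = 148 - (-5*0 - 5*35²) = 148 - (0 - 5*1225) = 148 - (0 - 6125) = 148 - 1*(-6125) = 148 + 6125 = 6273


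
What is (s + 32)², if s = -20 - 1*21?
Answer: 81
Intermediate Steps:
s = -41 (s = -20 - 21 = -41)
(s + 32)² = (-41 + 32)² = (-9)² = 81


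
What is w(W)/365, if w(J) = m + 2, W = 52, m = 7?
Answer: 9/365 ≈ 0.024658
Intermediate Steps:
w(J) = 9 (w(J) = 7 + 2 = 9)
w(W)/365 = 9/365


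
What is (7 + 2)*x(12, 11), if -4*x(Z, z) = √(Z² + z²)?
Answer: -9*√265/4 ≈ -36.627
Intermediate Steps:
x(Z, z) = -√(Z² + z²)/4
(7 + 2)*x(12, 11) = (7 + 2)*(-√(12² + 11²)/4) = 9*(-√(144 + 121)/4) = 9*(-√265/4) = -9*√265/4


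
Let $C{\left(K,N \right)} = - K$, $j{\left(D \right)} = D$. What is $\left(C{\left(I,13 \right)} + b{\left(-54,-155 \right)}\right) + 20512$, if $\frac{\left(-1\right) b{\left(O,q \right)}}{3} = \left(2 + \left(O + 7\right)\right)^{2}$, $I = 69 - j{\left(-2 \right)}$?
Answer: $14366$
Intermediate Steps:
$I = 71$ ($I = 69 - -2 = 69 + 2 = 71$)
$b{\left(O,q \right)} = - 3 \left(9 + O\right)^{2}$ ($b{\left(O,q \right)} = - 3 \left(2 + \left(O + 7\right)\right)^{2} = - 3 \left(2 + \left(7 + O\right)\right)^{2} = - 3 \left(9 + O\right)^{2}$)
$\left(C{\left(I,13 \right)} + b{\left(-54,-155 \right)}\right) + 20512 = \left(\left(-1\right) 71 - 3 \left(9 - 54\right)^{2}\right) + 20512 = \left(-71 - 3 \left(-45\right)^{2}\right) + 20512 = \left(-71 - 6075\right) + 20512 = -6146 + 20512 = 14366$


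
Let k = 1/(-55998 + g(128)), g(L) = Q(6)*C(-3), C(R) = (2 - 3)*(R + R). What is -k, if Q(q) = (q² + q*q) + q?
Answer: 1/55530 ≈ 1.8008e-5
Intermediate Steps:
Q(q) = q + 2*q² (Q(q) = (q² + q²) + q = 2*q² + q = q + 2*q²)
C(R) = -2*R
g(L) = 468 (g(L) = (6*(1 + 2*6))*(-2*(-3)) = (6*(1 + 12))*6 = (6*13)*6 = 78*6 = 468)
k = -1/55530 (k = 1/(-55998 + 468) = 1/(-55530) = -1/55530 ≈ -1.8008e-5)
-k = -1*(-1/55530) = 1/55530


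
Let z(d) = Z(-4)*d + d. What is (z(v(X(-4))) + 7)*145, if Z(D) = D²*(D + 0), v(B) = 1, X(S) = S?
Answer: -8120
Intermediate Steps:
Z(D) = D³ (Z(D) = D²*D = D³)
z(d) = -63*d (z(d) = (-4)³*d + d = -64*d + d = -63*d)
(z(v(X(-4))) + 7)*145 = (-63*1 + 7)*145 = (-63 + 7)*145 = -56*145 = -8120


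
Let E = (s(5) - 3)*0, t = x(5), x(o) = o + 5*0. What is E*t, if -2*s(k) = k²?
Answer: 0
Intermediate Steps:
s(k) = -k²/2
x(o) = o (x(o) = o + 0 = o)
t = 5
E = 0 (E = (-½*5² - 3)*0 = (-½*25 - 3)*0 = (-25/2 - 3)*0 = -31/2*0 = 0)
E*t = 0*5 = 0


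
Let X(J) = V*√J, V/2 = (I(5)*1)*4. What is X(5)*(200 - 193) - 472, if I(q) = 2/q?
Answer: -472 + 112*√5/5 ≈ -421.91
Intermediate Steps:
V = 16/5 (V = 2*(((2/5)*1)*4) = 2*(((2*(⅕))*1)*4) = 2*(((⅖)*1)*4) = 2*((⅖)*4) = 2*(8/5) = 16/5 ≈ 3.2000)
X(J) = 16*√J/5
X(5)*(200 - 193) - 472 = (16*√5/5)*(200 - 193) - 472 = (16*√5/5)*7 - 472 = 112*√5/5 - 472 = -472 + 112*√5/5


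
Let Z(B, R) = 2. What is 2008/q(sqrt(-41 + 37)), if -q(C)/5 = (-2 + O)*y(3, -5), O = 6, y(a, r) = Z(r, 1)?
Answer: -251/5 ≈ -50.200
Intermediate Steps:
y(a, r) = 2
q(C) = -40 (q(C) = -5*(-2 + 6)*2 = -20*2 = -5*8 = -40)
2008/q(sqrt(-41 + 37)) = 2008/(-40) = 2008*(-1/40) = -251/5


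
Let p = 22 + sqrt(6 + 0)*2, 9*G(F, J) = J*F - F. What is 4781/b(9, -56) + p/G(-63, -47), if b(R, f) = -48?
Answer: -33445/336 + sqrt(6)/168 ≈ -99.524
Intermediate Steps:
G(F, J) = -F/9 + F*J/9 (G(F, J) = (J*F - F)/9 = (F*J - F)/9 = (-F + F*J)/9 = -F/9 + F*J/9)
p = 22 + 2*sqrt(6) (p = 22 + sqrt(6)*2 = 22 + 2*sqrt(6) ≈ 26.899)
4781/b(9, -56) + p/G(-63, -47) = 4781/(-48) + (22 + 2*sqrt(6))/(((1/9)*(-63)*(-1 - 47))) = 4781*(-1/48) + (22 + 2*sqrt(6))/(((1/9)*(-63)*(-48))) = -4781/48 + (22 + 2*sqrt(6))/336 = -4781/48 + (22 + 2*sqrt(6))*(1/336) = -4781/48 + (11/168 + sqrt(6)/168) = -33445/336 + sqrt(6)/168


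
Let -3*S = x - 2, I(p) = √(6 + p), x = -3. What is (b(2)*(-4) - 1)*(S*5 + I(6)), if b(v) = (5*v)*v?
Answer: -675 - 162*√3 ≈ -955.59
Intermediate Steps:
S = 5/3 (S = -(-3 - 2)/3 = -⅓*(-5) = 5/3 ≈ 1.6667)
b(v) = 5*v²
(b(2)*(-4) - 1)*(S*5 + I(6)) = ((5*2²)*(-4) - 1)*((5/3)*5 + √(6 + 6)) = ((5*4)*(-4) - 1)*(25/3 + √12) = (20*(-4) - 1)*(25/3 + 2*√3) = (-80 - 1)*(25/3 + 2*√3) = -81*(25/3 + 2*√3) = -675 - 162*√3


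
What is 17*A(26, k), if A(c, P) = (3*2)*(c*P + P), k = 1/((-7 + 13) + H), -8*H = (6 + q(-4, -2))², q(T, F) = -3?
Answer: 7344/13 ≈ 564.92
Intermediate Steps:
H = -9/8 (H = -(6 - 3)²/8 = -⅛*3² = -⅛*9 = -9/8 ≈ -1.1250)
k = 8/39 (k = 1/((-7 + 13) - 9/8) = 1/(6 - 9/8) = 1/(39/8) = 8/39 ≈ 0.20513)
A(c, P) = 6*P + 6*P*c (A(c, P) = 6*(P*c + P) = 6*(P + P*c) = 6*P + 6*P*c)
17*A(26, k) = 17*(6*(8/39)*(1 + 26)) = 17*(6*(8/39)*27) = 17*(432/13) = 7344/13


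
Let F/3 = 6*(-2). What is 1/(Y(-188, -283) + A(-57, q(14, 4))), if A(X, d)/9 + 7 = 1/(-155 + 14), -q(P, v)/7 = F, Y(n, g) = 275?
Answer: 47/9961 ≈ 0.0047184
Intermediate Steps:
F = -36 (F = 3*(6*(-2)) = 3*(-12) = -36)
q(P, v) = 252 (q(P, v) = -7*(-36) = 252)
A(X, d) = -2964/47 (A(X, d) = -63 + 9/(-155 + 14) = -63 + 9/(-141) = -63 + 9*(-1/141) = -63 - 3/47 = -2964/47)
1/(Y(-188, -283) + A(-57, q(14, 4))) = 1/(275 - 2964/47) = 1/(9961/47) = 47/9961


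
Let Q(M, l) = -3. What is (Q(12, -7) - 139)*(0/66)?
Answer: 0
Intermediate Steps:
(Q(12, -7) - 139)*(0/66) = (-3 - 139)*(0/66) = -0/66 = -142*0 = 0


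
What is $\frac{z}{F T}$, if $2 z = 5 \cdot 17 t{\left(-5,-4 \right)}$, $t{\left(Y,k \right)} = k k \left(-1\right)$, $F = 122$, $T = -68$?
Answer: $\frac{5}{61} \approx 0.081967$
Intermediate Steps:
$t{\left(Y,k \right)} = - k^{2}$ ($t{\left(Y,k \right)} = k^{2} \left(-1\right) = - k^{2}$)
$z = -680$ ($z = \frac{5 \cdot 17 \left(- \left(-4\right)^{2}\right)}{2} = \frac{85 \left(\left(-1\right) 16\right)}{2} = \frac{85 \left(-16\right)}{2} = \frac{1}{2} \left(-1360\right) = -680$)
$\frac{z}{F T} = - \frac{680}{122 \left(-68\right)} = - \frac{680}{-8296} = \left(-680\right) \left(- \frac{1}{8296}\right) = \frac{5}{61}$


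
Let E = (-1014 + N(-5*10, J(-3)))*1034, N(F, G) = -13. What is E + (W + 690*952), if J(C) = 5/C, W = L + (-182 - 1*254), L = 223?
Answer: -405251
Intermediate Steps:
W = -213 (W = 223 + (-182 - 1*254) = 223 + (-182 - 254) = 223 - 436 = -213)
E = -1061918 (E = (-1014 - 13)*1034 = -1027*1034 = -1061918)
E + (W + 690*952) = -1061918 + (-213 + 690*952) = -1061918 + (-213 + 656880) = -1061918 + 656667 = -405251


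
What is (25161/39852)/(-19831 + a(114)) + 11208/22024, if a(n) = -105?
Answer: 371003494013/729076505472 ≈ 0.50887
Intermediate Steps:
(25161/39852)/(-19831 + a(114)) + 11208/22024 = (25161/39852)/(-19831 - 105) + 11208/22024 = (25161*(1/39852))/(-19936) + 11208*(1/22024) = (8387/13284)*(-1/19936) + 1401/2753 = -8387/264829824 + 1401/2753 = 371003494013/729076505472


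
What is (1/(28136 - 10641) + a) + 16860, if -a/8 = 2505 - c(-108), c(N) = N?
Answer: -70749779/17495 ≈ -4044.0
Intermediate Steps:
a = -20904 (a = -8*(2505 - 1*(-108)) = -8*(2505 + 108) = -8*2613 = -20904)
(1/(28136 - 10641) + a) + 16860 = (1/(28136 - 10641) - 20904) + 16860 = (1/17495 - 20904) + 16860 = -365715479/17495 + 16860 = -70749779/17495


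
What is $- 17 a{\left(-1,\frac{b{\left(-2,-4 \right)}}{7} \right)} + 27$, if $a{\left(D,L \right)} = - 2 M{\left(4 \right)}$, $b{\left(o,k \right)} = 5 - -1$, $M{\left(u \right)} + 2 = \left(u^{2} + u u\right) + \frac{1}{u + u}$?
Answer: $\frac{4205}{4} \approx 1051.3$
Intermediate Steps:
$M{\left(u \right)} = -2 + \frac{1}{2 u} + 2 u^{2}$ ($M{\left(u \right)} = -2 + \left(\left(u^{2} + u u\right) + \frac{1}{u + u}\right) = -2 + \left(\left(u^{2} + u^{2}\right) + \frac{1}{2 u}\right) = -2 + \left(2 u^{2} + \frac{1}{2 u}\right) = -2 + \left(\frac{1}{2 u} + 2 u^{2}\right) = -2 + \frac{1}{2 u} + 2 u^{2}$)
$b{\left(o,k \right)} = 6$ ($b{\left(o,k \right)} = 5 + 1 = 6$)
$a{\left(D,L \right)} = - \frac{241}{4}$ ($a{\left(D,L \right)} = - 2 \left(-2 + \frac{1}{2 \cdot 4} + 2 \cdot 4^{2}\right) = - 2 \left(-2 + \frac{1}{2} \cdot \frac{1}{4} + 2 \cdot 16\right) = - 2 \left(-2 + \frac{1}{8} + 32\right) = \left(-2\right) \frac{241}{8} = - \frac{241}{4}$)
$- 17 a{\left(-1,\frac{b{\left(-2,-4 \right)}}{7} \right)} + 27 = \left(-17\right) \left(- \frac{241}{4}\right) + 27 = \frac{4097}{4} + 27 = \frac{4205}{4}$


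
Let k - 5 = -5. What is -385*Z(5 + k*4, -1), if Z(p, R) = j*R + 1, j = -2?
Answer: -1155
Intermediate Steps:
k = 0 (k = 5 - 5 = 0)
Z(p, R) = 1 - 2*R (Z(p, R) = -2*R + 1 = 1 - 2*R)
-385*Z(5 + k*4, -1) = -385*(1 - 2*(-1)) = -385*(1 + 2) = -385*3 = -1155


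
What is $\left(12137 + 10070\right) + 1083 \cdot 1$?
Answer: $23290$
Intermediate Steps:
$\left(12137 + 10070\right) + 1083 \cdot 1 = 22207 + 1083 = 23290$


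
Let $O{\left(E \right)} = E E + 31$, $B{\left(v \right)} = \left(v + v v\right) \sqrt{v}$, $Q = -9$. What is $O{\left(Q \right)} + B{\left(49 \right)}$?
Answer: $17262$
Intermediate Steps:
$B{\left(v \right)} = \sqrt{v} \left(v + v^{2}\right)$ ($B{\left(v \right)} = \left(v + v^{2}\right) \sqrt{v} = \sqrt{v} \left(v + v^{2}\right)$)
$O{\left(E \right)} = 31 + E^{2}$ ($O{\left(E \right)} = E^{2} + 31 = 31 + E^{2}$)
$O{\left(Q \right)} + B{\left(49 \right)} = \left(31 + \left(-9\right)^{2}\right) + 49^{\frac{3}{2}} \left(1 + 49\right) = \left(31 + 81\right) + 343 \cdot 50 = 112 + 17150 = 17262$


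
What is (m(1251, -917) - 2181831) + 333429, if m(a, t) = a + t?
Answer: -1848068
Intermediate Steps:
(m(1251, -917) - 2181831) + 333429 = ((1251 - 917) - 2181831) + 333429 = (334 - 2181831) + 333429 = -2181497 + 333429 = -1848068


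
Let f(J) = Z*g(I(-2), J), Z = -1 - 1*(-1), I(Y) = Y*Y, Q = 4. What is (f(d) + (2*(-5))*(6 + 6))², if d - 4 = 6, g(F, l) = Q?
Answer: 14400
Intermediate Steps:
I(Y) = Y²
g(F, l) = 4
Z = 0 (Z = -1 + 1 = 0)
d = 10 (d = 4 + 6 = 10)
f(J) = 0 (f(J) = 0*4 = 0)
(f(d) + (2*(-5))*(6 + 6))² = (0 + (2*(-5))*(6 + 6))² = (0 - 10*12)² = (0 - 120)² = (-120)² = 14400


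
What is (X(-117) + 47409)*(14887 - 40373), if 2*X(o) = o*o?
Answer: -1382704701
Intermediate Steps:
X(o) = o²/2 (X(o) = (o*o)/2 = o²/2)
(X(-117) + 47409)*(14887 - 40373) = ((½)*(-117)² + 47409)*(14887 - 40373) = ((½)*13689 + 47409)*(-25486) = (13689/2 + 47409)*(-25486) = (108507/2)*(-25486) = -1382704701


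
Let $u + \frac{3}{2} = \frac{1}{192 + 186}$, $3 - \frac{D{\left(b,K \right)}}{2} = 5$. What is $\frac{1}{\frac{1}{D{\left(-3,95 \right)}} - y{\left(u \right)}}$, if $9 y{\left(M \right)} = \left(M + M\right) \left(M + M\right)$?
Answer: $- \frac{1285956}{1602913} \approx -0.80226$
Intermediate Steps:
$D{\left(b,K \right)} = -4$ ($D{\left(b,K \right)} = 6 - 10 = -4$)
$u = - \frac{283}{189}$ ($u = - \frac{3}{2} + \frac{1}{192 + 186} = - \frac{3}{2} + \frac{1}{378} = - \frac{283}{189} \approx -1.4974$)
$y{\left(M \right)} = \frac{4 M^{2}}{9}$ ($y{\left(M \right)} = \frac{\left(M + M\right) \left(M + M\right)}{9} = \frac{2 M 2 M}{9} = \frac{4 M^{2}}{9}$)
$\frac{1}{\frac{1}{D{\left(-3,95 \right)}} - y{\left(u \right)}} = \frac{1}{\frac{1}{-4} - \frac{4 \left(- \frac{283}{189}\right)^{2}}{9}} = \frac{1}{- \frac{1}{4} - \frac{4}{9} \cdot \frac{80089}{35721}} = \frac{1}{- \frac{1}{4} - \frac{320356}{321489}} = \frac{1}{- \frac{1602913}{1285956}} = - \frac{1285956}{1602913}$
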